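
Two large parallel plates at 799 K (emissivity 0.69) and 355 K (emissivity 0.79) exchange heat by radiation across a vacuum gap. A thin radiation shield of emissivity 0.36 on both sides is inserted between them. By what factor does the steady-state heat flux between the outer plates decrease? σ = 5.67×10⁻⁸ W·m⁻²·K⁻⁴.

factor ≈ 3.66

Without shield: q₀ = σΔ(T⁴)/(1/ε₁+1/ε₂−1) with denominator 1.715.
With shield the two gaps are in series; the resistances add: (1/ε₁+1/ε_s−1)+(1/ε_s+1/ε₂−1) = 3.227+3.044 = 6.271.
Heat-flux ratio q₀/q = 6.271/1.715.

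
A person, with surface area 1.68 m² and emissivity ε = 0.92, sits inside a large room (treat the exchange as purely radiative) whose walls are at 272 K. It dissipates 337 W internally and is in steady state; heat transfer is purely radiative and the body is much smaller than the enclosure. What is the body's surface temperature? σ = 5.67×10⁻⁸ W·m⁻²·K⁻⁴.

For a small grey body in a large enclosure, net radiated power = εσA(T⁴ − T_w⁴).
Steady state: P = εσA(T⁴ − T_w⁴) with A = 1.68 m².
T⁴ = P/(εσA) + T_w⁴ = 337/(0.92·5.67×10⁻⁸·1.680) + (272)⁴
    = 3.845×10⁹ + 5.474×10⁹ = 9.319×10⁹ K⁴.

T ≈ 311 K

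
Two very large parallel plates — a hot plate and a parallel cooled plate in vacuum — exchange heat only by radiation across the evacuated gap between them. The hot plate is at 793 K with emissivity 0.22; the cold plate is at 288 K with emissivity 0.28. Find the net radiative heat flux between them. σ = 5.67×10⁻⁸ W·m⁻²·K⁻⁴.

For two infinite grey parallel plates, q = σ(T₁⁴ − T₂⁴)/(1/ε₁ + 1/ε₂ − 1).
T₁⁴ − T₂⁴ = 3.955×10¹¹ − 6.880×10⁹ = 3.886×10¹¹ K⁴.
1/ε₁ + 1/ε₂ − 1 = 4.545 + 3.571 − 1 = 7.117.
q = 5.67×10⁻⁸ × 3.886×10¹¹ / 7.117.

q ≈ 3100 W/m²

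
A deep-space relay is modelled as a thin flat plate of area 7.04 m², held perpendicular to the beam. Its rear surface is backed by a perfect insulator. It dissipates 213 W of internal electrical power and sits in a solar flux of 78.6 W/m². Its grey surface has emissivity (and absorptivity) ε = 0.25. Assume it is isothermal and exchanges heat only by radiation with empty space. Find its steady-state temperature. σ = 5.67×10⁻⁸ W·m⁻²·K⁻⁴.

T ≈ 244 K

At steady state, absorbed solar power + internal power = radiated power.
Absorbed: α·S·A_cross = 0.25·78.6·7.040 = 138.3 W (cross-section A).
Total input = 138.3 + 213 = 351.3 W.
Radiated: εσ·A_surf·T⁴ with A_surf = A = 7.040 m².
T⁴ = 351.3/(0.25·5.67×10⁻⁸·7.040) = 3.521×10⁹ K⁴.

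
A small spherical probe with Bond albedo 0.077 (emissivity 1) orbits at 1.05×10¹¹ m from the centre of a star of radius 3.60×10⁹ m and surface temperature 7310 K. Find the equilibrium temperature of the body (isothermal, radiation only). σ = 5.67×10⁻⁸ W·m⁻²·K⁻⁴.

T ≈ 938 K

The star's surface emits σT_*⁴; at distance d the flux is S = σT_*⁴(R_*/d)².
S = 5.67×10⁻⁸·(7310)⁴·(3.60×10⁹/1.05×10¹¹)² = 1.903×10⁵ W/m².
For an isothermal sphere T⁴ = (1−a)S/(4σ) = 7.745×10¹¹ K⁴.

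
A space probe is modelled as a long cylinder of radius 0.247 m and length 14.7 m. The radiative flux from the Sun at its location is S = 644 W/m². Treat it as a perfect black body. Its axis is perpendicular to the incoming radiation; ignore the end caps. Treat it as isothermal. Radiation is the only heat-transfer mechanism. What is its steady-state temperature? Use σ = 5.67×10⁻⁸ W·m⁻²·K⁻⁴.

T ≈ 245 K

At equilibrium, absorbed power = emitted power.
Absorbing cross-section = 2rL = 7.262 m²; emitting surface = 2πrL = 22.81 m² (ratio π).
S·A_cross = εσ·A_surf·T⁴  ⇒  T⁴ = S/(πσ).
T⁴ = 1.00·644/(π·5.67×10⁻⁸) = 3.615×10⁹ K⁴.
T = (3.615×10⁹)^(1/4).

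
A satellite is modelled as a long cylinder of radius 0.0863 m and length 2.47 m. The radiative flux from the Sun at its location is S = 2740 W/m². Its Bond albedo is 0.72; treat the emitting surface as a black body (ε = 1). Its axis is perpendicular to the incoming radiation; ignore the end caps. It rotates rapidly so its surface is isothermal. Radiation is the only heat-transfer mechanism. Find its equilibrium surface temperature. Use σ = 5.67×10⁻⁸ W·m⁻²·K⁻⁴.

T ≈ 256 K

At equilibrium, absorbed power = emitted power.
Absorbing cross-section = 2rL = 0.4263 m²; emitting surface = 2πrL = 1.339 m² (ratio π).
(1−a)S·A_cross = εσ·A_surf·T⁴  ⇒  T⁴ = (1−a)S/(πσ).
T⁴ = 0.280·2740/(π·5.67×10⁻⁸) = 4.307×10⁹ K⁴.
T = (4.307×10⁹)^(1/4).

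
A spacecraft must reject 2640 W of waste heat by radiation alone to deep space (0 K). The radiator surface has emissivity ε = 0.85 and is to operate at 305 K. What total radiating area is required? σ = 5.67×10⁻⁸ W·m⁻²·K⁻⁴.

A ≈ 6.33 m²

P = εσA T⁴ ⇒ A = P/(εσT⁴).
T⁴ = 8.654×10⁹ K⁴.
A = 2640/(0.85 × 5.67×10⁻⁸ × 8.654×10⁹).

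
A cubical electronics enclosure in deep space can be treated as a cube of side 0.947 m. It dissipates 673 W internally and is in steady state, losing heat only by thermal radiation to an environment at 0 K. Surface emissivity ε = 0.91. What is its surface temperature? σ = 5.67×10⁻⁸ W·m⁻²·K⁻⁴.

T ≈ 222 K

Steady state: internal power = radiated power, P = εσA T⁴.
Radiating area A = 6L² = 5.381 m².
T⁴ = P/(εσA) = 673/(0.91·5.67×10⁻⁸·5.381) = 2.424×10⁹ K⁴.
T = (2.424×10⁹)^(1/4).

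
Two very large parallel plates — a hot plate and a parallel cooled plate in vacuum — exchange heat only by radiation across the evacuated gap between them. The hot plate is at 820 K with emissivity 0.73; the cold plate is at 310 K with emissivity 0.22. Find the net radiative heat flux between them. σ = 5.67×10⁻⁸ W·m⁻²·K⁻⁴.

q ≈ 5110 W/m²

For two infinite grey parallel plates, q = σ(T₁⁴ − T₂⁴)/(1/ε₁ + 1/ε₂ − 1).
T₁⁴ − T₂⁴ = 4.521×10¹¹ − 9.235×10⁹ = 4.429×10¹¹ K⁴.
1/ε₁ + 1/ε₂ − 1 = 1.370 + 4.545 − 1 = 4.915.
q = 5.67×10⁻⁸ × 4.429×10¹¹ / 4.915.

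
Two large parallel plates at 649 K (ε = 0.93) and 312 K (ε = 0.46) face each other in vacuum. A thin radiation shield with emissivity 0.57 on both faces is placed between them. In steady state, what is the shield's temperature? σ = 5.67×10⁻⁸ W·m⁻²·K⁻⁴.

In steady state the net flux on the hot side equals that on the cold side.
σ(T₁⁴−T_s⁴)/D₁ = σ(T_s⁴−T₂⁴)/D₂, with D₁ = 1/ε₁+1/ε_s−1 = 1.830, D₂ = 1/ε_s+1/ε₂−1 = 2.928.
Solve for T_s⁴: T_s⁴ = (D₂·T₁⁴ + D₁·T₂⁴)/(D₁+D₂) = 1.128×10¹¹ K⁴.

T_s ≈ 580 K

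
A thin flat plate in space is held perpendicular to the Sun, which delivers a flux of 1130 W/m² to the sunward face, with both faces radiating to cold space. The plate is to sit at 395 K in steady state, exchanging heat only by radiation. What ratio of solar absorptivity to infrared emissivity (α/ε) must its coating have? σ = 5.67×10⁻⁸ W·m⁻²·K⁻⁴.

Balance: αS·A = εσ·2A·T⁴ ⇒ α/ε = 2σT⁴/S.
α/ε = 2·5.67×10⁻⁸·(395)⁴/1130 = 2·5.67×10⁻⁸·2.434×10¹⁰/1130.

α/ε ≈ 2.44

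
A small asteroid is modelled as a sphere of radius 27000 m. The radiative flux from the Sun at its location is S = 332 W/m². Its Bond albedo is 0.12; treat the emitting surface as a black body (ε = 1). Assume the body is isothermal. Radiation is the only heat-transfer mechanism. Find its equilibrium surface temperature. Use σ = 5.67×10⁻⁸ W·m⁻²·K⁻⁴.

T ≈ 189 K

At equilibrium, absorbed power = emitted power.
Absorbing cross-section = πr² = 2.290×10⁹ m²; emitting surface = 4πr² = 9.161×10⁹ m² (ratio 4).
(1−a)S·A_cross = εσ·A_surf·T⁴  ⇒  T⁴ = (1−a)S/(4σ).
T⁴ = 0.880·332/(4·5.67×10⁻⁸) = 1.288×10⁹ K⁴.
T = (1.288×10⁹)^(1/4).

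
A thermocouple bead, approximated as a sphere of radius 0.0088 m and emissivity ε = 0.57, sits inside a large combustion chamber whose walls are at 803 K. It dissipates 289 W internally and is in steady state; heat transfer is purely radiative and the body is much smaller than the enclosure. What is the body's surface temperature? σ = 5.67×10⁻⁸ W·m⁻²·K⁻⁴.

For a small grey body in a large enclosure, net radiated power = εσA(T⁴ − T_w⁴).
Steady state: P = εσA(T⁴ − T_w⁴) with A = 4πr² = 9.731×10⁻⁴ m².
T⁴ = P/(εσA) + T_w⁴ = 289/(0.57·5.67×10⁻⁸·9.731×10⁻⁴) + (803)⁴
    = 9.189×10¹² + 4.158×10¹¹ = 9.605×10¹² K⁴.

T ≈ 1760 K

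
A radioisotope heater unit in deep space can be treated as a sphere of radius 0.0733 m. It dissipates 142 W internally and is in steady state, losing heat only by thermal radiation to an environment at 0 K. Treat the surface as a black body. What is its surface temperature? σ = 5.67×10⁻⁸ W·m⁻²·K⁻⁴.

Steady state: internal power = radiated power, P = εσA T⁴.
Radiating area A = 4πr² = 0.06752 m².
T⁴ = P/(εσA) = 142/(1.0·5.67×10⁻⁸·0.06752) = 3.709×10¹⁰ K⁴.
T = (3.709×10¹⁰)^(1/4).

T ≈ 439 K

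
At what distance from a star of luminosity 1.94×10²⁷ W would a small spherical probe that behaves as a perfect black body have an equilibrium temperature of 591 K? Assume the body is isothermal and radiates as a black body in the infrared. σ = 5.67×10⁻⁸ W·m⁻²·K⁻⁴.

d ≈ 7.47×10¹⁰ m

For an isothermal black-emitting sphere, (1−a)S·πr² = σ·4πr²·T⁴ ⇒ S = 4σT⁴/(1−a).
S = 4·5.67×10⁻⁸·(591)⁴/1.00 = 27670 W/m².
Flux falls as S = L/(4πd²), so d = √(L/(4πS)) = √(1.94×10²⁷/(4π·27670)).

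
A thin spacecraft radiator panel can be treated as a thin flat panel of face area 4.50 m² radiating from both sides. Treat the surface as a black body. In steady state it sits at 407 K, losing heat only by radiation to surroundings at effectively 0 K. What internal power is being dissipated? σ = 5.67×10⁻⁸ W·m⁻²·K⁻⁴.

Steady state: P = εσA T⁴.
A = 2·4.50 = 9.000 m²; T⁴ = (407)⁴ = 2.744×10¹⁰ K⁴.
P = 1.0 × 5.67×10⁻⁸ × 9.000 × 2.744×10¹⁰.

P ≈ 14000 W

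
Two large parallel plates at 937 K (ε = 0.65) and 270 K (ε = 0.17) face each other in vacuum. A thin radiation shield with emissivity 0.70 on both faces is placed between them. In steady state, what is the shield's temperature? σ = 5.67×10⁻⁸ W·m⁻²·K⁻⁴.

In steady state the net flux on the hot side equals that on the cold side.
σ(T₁⁴−T_s⁴)/D₁ = σ(T_s⁴−T₂⁴)/D₂, with D₁ = 1/ε₁+1/ε_s−1 = 1.967, D₂ = 1/ε_s+1/ε₂−1 = 6.311.
Solve for T_s⁴: T_s⁴ = (D₂·T₁⁴ + D₁·T₂⁴)/(D₁+D₂) = 5.889×10¹¹ K⁴.

T_s ≈ 876 K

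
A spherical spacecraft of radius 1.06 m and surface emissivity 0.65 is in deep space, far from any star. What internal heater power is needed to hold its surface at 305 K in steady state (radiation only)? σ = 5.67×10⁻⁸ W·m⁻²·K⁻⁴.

P = εσ·4πr²·T⁴.
4πr² = 14.12 m²; T⁴ = 8.654×10⁹ K⁴.
P = 0.65·5.67×10⁻⁸·14.12·8.654×10⁹.

P ≈ 4500 W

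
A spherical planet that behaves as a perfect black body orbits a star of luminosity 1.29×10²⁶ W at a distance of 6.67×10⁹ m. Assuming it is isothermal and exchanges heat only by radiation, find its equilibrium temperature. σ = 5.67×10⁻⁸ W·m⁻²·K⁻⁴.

First find the stellar flux at distance d: S = L/(4πd²) = 1.29×10²⁶/(4π·(6.67×10⁹)²) = 2.307×10⁵ W/m².
For an isothermal sphere, absorbed (1−a)S·πr² = emitted σ·4πr²·T⁴, so T⁴ = (1−a)S/(4σ).
T⁴ = 1.00·2.307×10⁵/(4·5.67×10⁻⁸) = 1.017×10¹² K⁴.

T ≈ 1000 K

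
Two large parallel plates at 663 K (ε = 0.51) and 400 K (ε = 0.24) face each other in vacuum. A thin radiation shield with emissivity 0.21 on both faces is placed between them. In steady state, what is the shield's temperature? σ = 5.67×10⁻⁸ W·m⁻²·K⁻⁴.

In steady state the net flux on the hot side equals that on the cold side.
σ(T₁⁴−T_s⁴)/D₁ = σ(T_s⁴−T₂⁴)/D₂, with D₁ = 1/ε₁+1/ε_s−1 = 5.723, D₂ = 1/ε_s+1/ε₂−1 = 7.929.
Solve for T_s⁴: T_s⁴ = (D₂·T₁⁴ + D₁·T₂⁴)/(D₁+D₂) = 1.230×10¹¹ K⁴.

T_s ≈ 592 K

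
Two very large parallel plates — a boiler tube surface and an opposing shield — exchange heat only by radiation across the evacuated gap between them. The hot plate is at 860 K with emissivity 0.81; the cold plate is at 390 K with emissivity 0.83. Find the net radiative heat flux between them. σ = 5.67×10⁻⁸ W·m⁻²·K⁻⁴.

q ≈ 20600 W/m²

For two infinite grey parallel plates, q = σ(T₁⁴ − T₂⁴)/(1/ε₁ + 1/ε₂ − 1).
T₁⁴ − T₂⁴ = 5.470×10¹¹ − 2.313×10¹⁰ = 5.239×10¹¹ K⁴.
1/ε₁ + 1/ε₂ − 1 = 1.235 + 1.205 − 1 = 1.439.
q = 5.67×10⁻⁸ × 5.239×10¹¹ / 1.439.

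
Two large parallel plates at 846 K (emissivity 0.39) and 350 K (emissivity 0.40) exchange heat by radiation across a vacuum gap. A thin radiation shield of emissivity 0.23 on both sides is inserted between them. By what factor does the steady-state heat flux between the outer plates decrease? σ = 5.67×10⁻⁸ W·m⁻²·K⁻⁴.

Without shield: q₀ = σΔ(T⁴)/(1/ε₁+1/ε₂−1) with denominator 4.064.
With shield the two gaps are in series; the resistances add: (1/ε₁+1/ε_s−1)+(1/ε_s+1/ε₂−1) = 5.912+5.848 = 11.76.
Heat-flux ratio q₀/q = 11.76/4.064.

factor ≈ 2.89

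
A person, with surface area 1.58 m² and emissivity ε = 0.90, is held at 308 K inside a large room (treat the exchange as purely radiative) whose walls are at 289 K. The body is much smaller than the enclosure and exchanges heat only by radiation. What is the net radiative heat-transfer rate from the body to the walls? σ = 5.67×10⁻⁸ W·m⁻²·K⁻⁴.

For a small grey body in a large enclosure: P_net = εσA(T_body⁴ − T_wall⁴).
A = 1.58 m²; T_body⁴ − T_wall⁴ = 8.999×10⁹ − 6.976×10⁹ = 2.023×10⁹ K⁴.
|P_net| = 0.90·5.67×10⁻⁸·1.580·2.023×10⁹.

P_net ≈ 163 W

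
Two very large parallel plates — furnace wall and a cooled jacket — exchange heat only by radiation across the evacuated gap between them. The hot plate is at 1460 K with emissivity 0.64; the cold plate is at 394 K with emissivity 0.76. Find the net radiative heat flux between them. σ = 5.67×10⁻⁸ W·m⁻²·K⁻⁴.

q ≈ 1.36×10⁵ W/m²

For two infinite grey parallel plates, q = σ(T₁⁴ − T₂⁴)/(1/ε₁ + 1/ε₂ − 1).
T₁⁴ − T₂⁴ = 4.544×10¹² − 2.410×10¹⁰ = 4.520×10¹² K⁴.
1/ε₁ + 1/ε₂ − 1 = 1.562 + 1.316 − 1 = 1.878.
q = 5.67×10⁻⁸ × 4.520×10¹² / 1.878.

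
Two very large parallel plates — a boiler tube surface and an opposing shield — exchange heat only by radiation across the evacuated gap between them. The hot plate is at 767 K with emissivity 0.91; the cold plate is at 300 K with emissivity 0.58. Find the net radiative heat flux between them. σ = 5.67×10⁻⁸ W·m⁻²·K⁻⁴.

For two infinite grey parallel plates, q = σ(T₁⁴ − T₂⁴)/(1/ε₁ + 1/ε₂ − 1).
T₁⁴ − T₂⁴ = 3.461×10¹¹ − 8.100×10⁹ = 3.380×10¹¹ K⁴.
1/ε₁ + 1/ε₂ − 1 = 1.099 + 1.724 − 1 = 1.823.
q = 5.67×10⁻⁸ × 3.380×10¹¹ / 1.823.

q ≈ 10500 W/m²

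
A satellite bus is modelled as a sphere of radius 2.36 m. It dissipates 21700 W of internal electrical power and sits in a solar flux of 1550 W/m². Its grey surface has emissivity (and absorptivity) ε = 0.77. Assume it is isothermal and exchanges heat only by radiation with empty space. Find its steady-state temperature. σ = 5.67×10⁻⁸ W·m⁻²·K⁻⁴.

T ≈ 344 K

At steady state, absorbed solar power + internal power = radiated power.
Absorbed: α·S·A_cross = 0.77·1550·17.50 = 20880 W (cross-section πr²).
Total input = 20880 + 21700 = 42580 W.
Radiated: εσ·A_surf·T⁴ with A_surf = 4πr² = 69.99 m².
T⁴ = 42580/(0.77·5.67×10⁻⁸·69.99) = 1.394×10¹⁰ K⁴.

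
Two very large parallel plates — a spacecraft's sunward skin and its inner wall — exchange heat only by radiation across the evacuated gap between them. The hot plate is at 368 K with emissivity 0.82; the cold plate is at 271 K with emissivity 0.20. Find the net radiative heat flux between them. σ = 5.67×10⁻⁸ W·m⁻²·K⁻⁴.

q ≈ 141 W/m²

For two infinite grey parallel plates, q = σ(T₁⁴ − T₂⁴)/(1/ε₁ + 1/ε₂ − 1).
T₁⁴ − T₂⁴ = 1.834×10¹⁰ − 5.394×10⁹ = 1.295×10¹⁰ K⁴.
1/ε₁ + 1/ε₂ − 1 = 1.220 + 5.000 − 1 = 5.220.
q = 5.67×10⁻⁸ × 1.295×10¹⁰ / 5.220.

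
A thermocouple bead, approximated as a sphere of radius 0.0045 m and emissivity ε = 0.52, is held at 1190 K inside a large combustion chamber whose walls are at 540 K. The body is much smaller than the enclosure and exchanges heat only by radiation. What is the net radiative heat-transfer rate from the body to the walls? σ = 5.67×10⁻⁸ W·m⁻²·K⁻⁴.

For a small grey body in a large enclosure: P_net = εσA(T_body⁴ − T_wall⁴).
A = 4πr² = 2.545×10⁻⁴ m²; T_body⁴ − T_wall⁴ = 2.005×10¹² − 8.503×10¹⁰ = 1.920×10¹² K⁴.
|P_net| = 0.52·5.67×10⁻⁸·2.545×10⁻⁴·1.920×10¹².

P_net ≈ 14.4 W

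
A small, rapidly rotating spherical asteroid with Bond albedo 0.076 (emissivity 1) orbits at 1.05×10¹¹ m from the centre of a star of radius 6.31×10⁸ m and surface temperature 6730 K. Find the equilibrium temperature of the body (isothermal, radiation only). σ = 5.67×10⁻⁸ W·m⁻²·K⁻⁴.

T ≈ 362 K

The star's surface emits σT_*⁴; at distance d the flux is S = σT_*⁴(R_*/d)².
S = 5.67×10⁻⁸·(6730)⁴·(6.31×10⁸/1.05×10¹¹)² = 4201 W/m².
For an isothermal sphere T⁴ = (1−a)S/(4σ) = 1.711×10¹⁰ K⁴.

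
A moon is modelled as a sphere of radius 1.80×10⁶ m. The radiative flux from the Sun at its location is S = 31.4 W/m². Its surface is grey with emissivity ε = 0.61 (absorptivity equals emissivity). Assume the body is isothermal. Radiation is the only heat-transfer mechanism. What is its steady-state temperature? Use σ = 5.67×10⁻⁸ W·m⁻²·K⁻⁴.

T ≈ 108 K

At equilibrium, absorbed power = emitted power.
Absorbing cross-section = πr² = 1.018×10¹³ m²; emitting surface = 4πr² = 4.072×10¹³ m² (ratio 4).
εS·A_cross = εσ·A_surf·T⁴  ⇒  T⁴ = S/(4σ)   (ε cancels).
T⁴ = 31.4/(4·5.67×10⁻⁸) = 1.384×10⁸ K⁴.
T = (1.384×10⁸)^(1/4).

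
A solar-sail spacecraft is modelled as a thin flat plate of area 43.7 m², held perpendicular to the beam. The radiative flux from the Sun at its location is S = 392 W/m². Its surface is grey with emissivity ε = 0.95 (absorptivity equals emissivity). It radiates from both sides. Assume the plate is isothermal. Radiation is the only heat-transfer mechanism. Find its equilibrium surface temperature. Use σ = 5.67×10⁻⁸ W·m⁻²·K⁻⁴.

T ≈ 242 K

At equilibrium, absorbed power = emitted power.
Absorbing cross-section = A = 43.70 m²; emitting surface = 2A = 87.40 m² (ratio 2).
εS·A_cross = εσ·A_surf·T⁴  ⇒  T⁴ = S/(2σ)   (ε cancels).
T⁴ = 392/(2·5.67×10⁻⁸) = 3.457×10⁹ K⁴.
T = (3.457×10⁹)^(1/4).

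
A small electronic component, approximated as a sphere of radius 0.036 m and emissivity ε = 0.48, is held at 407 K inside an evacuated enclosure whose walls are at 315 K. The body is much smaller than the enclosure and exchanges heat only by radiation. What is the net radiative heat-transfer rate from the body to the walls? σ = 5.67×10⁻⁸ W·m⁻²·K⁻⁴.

P_net ≈ 7.80 W

For a small grey body in a large enclosure: P_net = εσA(T_body⁴ − T_wall⁴).
A = 4πr² = 0.01629 m²; T_body⁴ − T_wall⁴ = 2.744×10¹⁰ − 9.846×10⁹ = 1.759×10¹⁰ K⁴.
|P_net| = 0.48·5.67×10⁻⁸·0.01629·1.759×10¹⁰.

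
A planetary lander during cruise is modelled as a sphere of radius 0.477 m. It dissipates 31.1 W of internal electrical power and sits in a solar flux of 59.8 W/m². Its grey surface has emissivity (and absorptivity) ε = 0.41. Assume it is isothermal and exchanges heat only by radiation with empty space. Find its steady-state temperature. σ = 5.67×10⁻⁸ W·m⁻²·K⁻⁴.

At steady state, absorbed solar power + internal power = radiated power.
Absorbed: α·S·A_cross = 0.41·59.8·0.7148 = 17.53 W (cross-section πr²).
Total input = 17.53 + 31.1 = 48.63 W.
Radiated: εσ·A_surf·T⁴ with A_surf = 4πr² = 2.859 m².
T⁴ = 48.63/(0.41·5.67×10⁻⁸·2.859) = 7.316×10⁸ K⁴.

T ≈ 164 K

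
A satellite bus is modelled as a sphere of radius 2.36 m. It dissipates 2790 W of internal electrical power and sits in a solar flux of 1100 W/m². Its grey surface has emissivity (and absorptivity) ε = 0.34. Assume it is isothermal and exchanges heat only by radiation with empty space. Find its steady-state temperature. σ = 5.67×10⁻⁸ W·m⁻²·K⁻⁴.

T ≈ 288 K

At steady state, absorbed solar power + internal power = radiated power.
Absorbed: α·S·A_cross = 0.34·1100·17.50 = 6544 W (cross-section πr²).
Total input = 6544 + 2790 = 9334 W.
Radiated: εσ·A_surf·T⁴ with A_surf = 4πr² = 69.99 m².
T⁴ = 9334/(0.34·5.67×10⁻⁸·69.99) = 6.918×10⁹ K⁴.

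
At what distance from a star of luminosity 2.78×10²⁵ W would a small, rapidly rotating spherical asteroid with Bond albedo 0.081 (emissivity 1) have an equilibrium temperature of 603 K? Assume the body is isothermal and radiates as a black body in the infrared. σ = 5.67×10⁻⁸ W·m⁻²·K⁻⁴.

d ≈ 8.23×10⁹ m

For an isothermal black-emitting sphere, (1−a)S·πr² = σ·4πr²·T⁴ ⇒ S = 4σT⁴/(1−a).
S = 4·5.67×10⁻⁸·(603)⁴/0.919 = 32630 W/m².
Flux falls as S = L/(4πd²), so d = √(L/(4πS)) = √(2.78×10²⁵/(4π·32630)).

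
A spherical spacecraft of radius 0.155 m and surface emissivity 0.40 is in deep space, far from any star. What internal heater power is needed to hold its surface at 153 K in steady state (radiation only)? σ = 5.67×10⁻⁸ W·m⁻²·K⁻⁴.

P = εσ·4πr²·T⁴.
4πr² = 0.3019 m²; T⁴ = 5.480×10⁸ K⁴.
P = 0.40·5.67×10⁻⁸·0.3019·5.480×10⁸.

P ≈ 3.75 W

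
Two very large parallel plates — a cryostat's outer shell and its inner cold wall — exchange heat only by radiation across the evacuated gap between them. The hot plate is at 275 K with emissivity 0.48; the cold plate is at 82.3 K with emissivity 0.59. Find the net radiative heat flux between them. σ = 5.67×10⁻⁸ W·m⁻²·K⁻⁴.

For two infinite grey parallel plates, q = σ(T₁⁴ − T₂⁴)/(1/ε₁ + 1/ε₂ − 1).
T₁⁴ − T₂⁴ = 5.719×10⁹ − 4.588×10⁷ = 5.673×10⁹ K⁴.
1/ε₁ + 1/ε₂ − 1 = 2.083 + 1.695 − 1 = 2.778.
q = 5.67×10⁻⁸ × 5.673×10⁹ / 2.778.

q ≈ 116 W/m²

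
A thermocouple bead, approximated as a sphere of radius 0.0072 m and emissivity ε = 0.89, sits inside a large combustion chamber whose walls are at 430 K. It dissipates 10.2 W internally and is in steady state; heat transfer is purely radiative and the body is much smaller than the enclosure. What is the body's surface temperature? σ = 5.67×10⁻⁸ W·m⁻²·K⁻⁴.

T ≈ 766 K

For a small grey body in a large enclosure, net radiated power = εσA(T⁴ − T_w⁴).
Steady state: P = εσA(T⁴ − T_w⁴) with A = 4πr² = 6.514×10⁻⁴ m².
T⁴ = P/(εσA) + T_w⁴ = 10.2/(0.89·5.67×10⁻⁸·6.514×10⁻⁴) + (430)⁴
    = 3.103×10¹¹ + 3.419×10¹⁰ = 3.445×10¹¹ K⁴.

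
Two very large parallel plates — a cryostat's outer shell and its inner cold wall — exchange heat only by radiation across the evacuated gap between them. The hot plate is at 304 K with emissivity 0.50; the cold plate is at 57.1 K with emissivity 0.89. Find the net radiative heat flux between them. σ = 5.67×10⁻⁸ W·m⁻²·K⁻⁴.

q ≈ 228 W/m²

For two infinite grey parallel plates, q = σ(T₁⁴ − T₂⁴)/(1/ε₁ + 1/ε₂ − 1).
T₁⁴ − T₂⁴ = 8.541×10⁹ − 1.063×10⁷ = 8.530×10⁹ K⁴.
1/ε₁ + 1/ε₂ − 1 = 2.000 + 1.124 − 1 = 2.124.
q = 5.67×10⁻⁸ × 8.530×10⁹ / 2.124.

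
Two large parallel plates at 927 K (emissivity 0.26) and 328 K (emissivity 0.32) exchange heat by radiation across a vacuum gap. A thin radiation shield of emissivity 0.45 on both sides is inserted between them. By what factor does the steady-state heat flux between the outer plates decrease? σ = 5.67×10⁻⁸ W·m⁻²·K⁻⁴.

factor ≈ 1.58

Without shield: q₀ = σΔ(T⁴)/(1/ε₁+1/ε₂−1) with denominator 5.971.
With shield the two gaps are in series; the resistances add: (1/ε₁+1/ε_s−1)+(1/ε_s+1/ε₂−1) = 5.068+4.347 = 9.416.
Heat-flux ratio q₀/q = 9.416/5.971.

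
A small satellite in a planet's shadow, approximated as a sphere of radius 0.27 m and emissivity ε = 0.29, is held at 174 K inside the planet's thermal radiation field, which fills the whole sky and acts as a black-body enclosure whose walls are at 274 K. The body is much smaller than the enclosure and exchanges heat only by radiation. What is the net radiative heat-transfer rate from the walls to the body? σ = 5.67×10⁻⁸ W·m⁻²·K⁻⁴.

P_net ≈ 71.1 W

For a small grey body in a large enclosure: P_net = εσA(T_body⁴ − T_wall⁴).
A = 4πr² = 0.9161 m²; T_body⁴ − T_wall⁴ = 9.166×10⁸ − 5.636×10⁹ = -4.720×10⁹ K⁴.
|P_net| = 0.29·5.67×10⁻⁸·0.9161·4.720×10⁹.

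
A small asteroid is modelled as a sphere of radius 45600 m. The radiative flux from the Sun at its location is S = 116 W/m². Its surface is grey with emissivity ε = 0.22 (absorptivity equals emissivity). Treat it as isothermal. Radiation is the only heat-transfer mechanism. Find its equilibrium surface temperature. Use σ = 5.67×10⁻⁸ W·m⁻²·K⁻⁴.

At equilibrium, absorbed power = emitted power.
Absorbing cross-section = πr² = 6.533×10⁹ m²; emitting surface = 4πr² = 2.613×10¹⁰ m² (ratio 4).
εS·A_cross = εσ·A_surf·T⁴  ⇒  T⁴ = S/(4σ)   (ε cancels).
T⁴ = 116/(4·5.67×10⁻⁸) = 5.115×10⁸ K⁴.
T = (5.115×10⁸)^(1/4).

T ≈ 150 K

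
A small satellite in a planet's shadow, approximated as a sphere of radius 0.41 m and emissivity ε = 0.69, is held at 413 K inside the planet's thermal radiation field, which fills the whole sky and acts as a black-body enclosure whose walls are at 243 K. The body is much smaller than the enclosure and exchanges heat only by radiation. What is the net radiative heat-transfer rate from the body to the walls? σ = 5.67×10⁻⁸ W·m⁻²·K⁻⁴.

P_net ≈ 2120 W

For a small grey body in a large enclosure: P_net = εσA(T_body⁴ − T_wall⁴).
A = 4πr² = 2.112 m²; T_body⁴ − T_wall⁴ = 2.909×10¹⁰ − 3.487×10⁹ = 2.561×10¹⁰ K⁴.
|P_net| = 0.69·5.67×10⁻⁸·2.112·2.561×10¹⁰.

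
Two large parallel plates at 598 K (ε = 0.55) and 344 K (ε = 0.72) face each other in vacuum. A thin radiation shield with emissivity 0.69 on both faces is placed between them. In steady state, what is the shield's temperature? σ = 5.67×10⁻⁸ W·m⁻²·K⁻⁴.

T_s ≈ 505 K

In steady state the net flux on the hot side equals that on the cold side.
σ(T₁⁴−T_s⁴)/D₁ = σ(T_s⁴−T₂⁴)/D₂, with D₁ = 1/ε₁+1/ε_s−1 = 2.267, D₂ = 1/ε_s+1/ε₂−1 = 1.838.
Solve for T_s⁴: T_s⁴ = (D₂·T₁⁴ + D₁·T₂⁴)/(D₁+D₂) = 6.499×10¹⁰ K⁴.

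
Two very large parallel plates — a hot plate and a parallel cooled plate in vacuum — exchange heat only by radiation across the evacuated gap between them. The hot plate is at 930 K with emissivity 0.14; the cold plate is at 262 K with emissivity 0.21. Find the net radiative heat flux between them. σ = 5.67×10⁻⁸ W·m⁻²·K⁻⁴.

q ≈ 3870 W/m²

For two infinite grey parallel plates, q = σ(T₁⁴ − T₂⁴)/(1/ε₁ + 1/ε₂ − 1).
T₁⁴ − T₂⁴ = 7.481×10¹¹ − 4.712×10⁹ = 7.433×10¹¹ K⁴.
1/ε₁ + 1/ε₂ − 1 = 7.143 + 4.762 − 1 = 10.90.
q = 5.67×10⁻⁸ × 7.433×10¹¹ / 10.90.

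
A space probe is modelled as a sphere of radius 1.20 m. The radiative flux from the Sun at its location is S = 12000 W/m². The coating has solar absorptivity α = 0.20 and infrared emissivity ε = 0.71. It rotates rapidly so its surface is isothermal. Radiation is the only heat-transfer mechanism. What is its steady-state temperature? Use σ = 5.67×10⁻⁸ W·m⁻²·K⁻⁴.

At equilibrium, absorbed power = emitted power.
Absorbing cross-section = πr² = 4.524 m²; emitting surface = 4πr² = 18.10 m² (ratio 4).
αS·A_cross = εσ·A_surf·T⁴  ⇒  T⁴ = αS/(ε·4σ).
T⁴ = 0.200·12000/(0.71·4·5.67×10⁻⁸) = 1.490×10¹⁰ K⁴.
T = (1.490×10¹⁰)^(1/4).

T ≈ 349 K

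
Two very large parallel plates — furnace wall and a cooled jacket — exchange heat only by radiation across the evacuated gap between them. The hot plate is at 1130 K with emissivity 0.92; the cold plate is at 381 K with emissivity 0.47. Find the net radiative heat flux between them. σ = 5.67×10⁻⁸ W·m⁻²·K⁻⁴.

q ≈ 41200 W/m²

For two infinite grey parallel plates, q = σ(T₁⁴ − T₂⁴)/(1/ε₁ + 1/ε₂ − 1).
T₁⁴ − T₂⁴ = 1.630×10¹² − 2.107×10¹⁰ = 1.609×10¹² K⁴.
1/ε₁ + 1/ε₂ − 1 = 1.087 + 2.128 − 1 = 2.215.
q = 5.67×10⁻⁸ × 1.609×10¹² / 2.215.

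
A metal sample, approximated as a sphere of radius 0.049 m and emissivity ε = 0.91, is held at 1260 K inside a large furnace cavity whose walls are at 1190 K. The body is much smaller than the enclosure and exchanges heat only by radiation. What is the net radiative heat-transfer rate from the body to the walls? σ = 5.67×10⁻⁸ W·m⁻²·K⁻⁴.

P_net ≈ 802 W

For a small grey body in a large enclosure: P_net = εσA(T_body⁴ − T_wall⁴).
A = 4πr² = 0.03017 m²; T_body⁴ − T_wall⁴ = 2.520×10¹² − 2.005×10¹² = 5.151×10¹¹ K⁴.
|P_net| = 0.91·5.67×10⁻⁸·0.03017·5.151×10¹¹.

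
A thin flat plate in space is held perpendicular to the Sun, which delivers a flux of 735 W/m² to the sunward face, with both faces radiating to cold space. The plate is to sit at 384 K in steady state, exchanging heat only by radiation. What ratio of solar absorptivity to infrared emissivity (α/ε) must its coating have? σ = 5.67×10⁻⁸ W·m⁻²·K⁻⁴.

Balance: αS·A = εσ·2A·T⁴ ⇒ α/ε = 2σT⁴/S.
α/ε = 2·5.67×10⁻⁸·(384)⁴/735 = 2·5.67×10⁻⁸·2.174×10¹⁰/735.

α/ε ≈ 3.35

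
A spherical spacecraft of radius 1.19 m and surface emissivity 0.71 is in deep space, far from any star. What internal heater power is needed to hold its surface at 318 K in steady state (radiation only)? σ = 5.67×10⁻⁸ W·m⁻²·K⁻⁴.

P = εσ·4πr²·T⁴.
4πr² = 17.80 m²; T⁴ = 1.023×10¹⁰ K⁴.
P = 0.71·5.67×10⁻⁸·17.80·1.023×10¹⁰.

P ≈ 7330 W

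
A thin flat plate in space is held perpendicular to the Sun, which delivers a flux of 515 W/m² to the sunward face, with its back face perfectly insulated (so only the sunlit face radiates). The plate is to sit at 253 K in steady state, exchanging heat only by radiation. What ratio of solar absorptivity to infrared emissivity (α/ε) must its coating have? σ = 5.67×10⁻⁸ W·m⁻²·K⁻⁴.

α/ε ≈ 0.451

Balance: αS·A = εσ·1A·T⁴ ⇒ α/ε = σT⁴/S.
α/ε = 5.67×10⁻⁸·(253)⁴/515 = 5.67×10⁻⁸·4.097×10⁹/515.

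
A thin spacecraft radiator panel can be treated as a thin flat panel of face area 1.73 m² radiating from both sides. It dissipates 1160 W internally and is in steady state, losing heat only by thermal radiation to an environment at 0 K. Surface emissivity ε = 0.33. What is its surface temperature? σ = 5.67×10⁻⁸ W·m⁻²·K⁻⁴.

Steady state: internal power = radiated power, P = εσA T⁴.
Radiating area A = 2·1.73 = 3.460 m².
T⁴ = P/(εσA) = 1160/(0.33·5.67×10⁻⁸·3.460) = 1.792×10¹⁰ K⁴.
T = (1.792×10¹⁰)^(1/4).

T ≈ 366 K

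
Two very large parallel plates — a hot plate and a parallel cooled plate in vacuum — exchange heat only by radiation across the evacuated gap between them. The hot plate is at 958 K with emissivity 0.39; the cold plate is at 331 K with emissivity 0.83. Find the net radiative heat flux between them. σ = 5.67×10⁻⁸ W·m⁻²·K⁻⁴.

q ≈ 17000 W/m²

For two infinite grey parallel plates, q = σ(T₁⁴ − T₂⁴)/(1/ε₁ + 1/ε₂ − 1).
T₁⁴ − T₂⁴ = 8.423×10¹¹ − 1.200×10¹⁰ = 8.303×10¹¹ K⁴.
1/ε₁ + 1/ε₂ − 1 = 2.564 + 1.205 − 1 = 2.769.
q = 5.67×10⁻⁸ × 8.303×10¹¹ / 2.769.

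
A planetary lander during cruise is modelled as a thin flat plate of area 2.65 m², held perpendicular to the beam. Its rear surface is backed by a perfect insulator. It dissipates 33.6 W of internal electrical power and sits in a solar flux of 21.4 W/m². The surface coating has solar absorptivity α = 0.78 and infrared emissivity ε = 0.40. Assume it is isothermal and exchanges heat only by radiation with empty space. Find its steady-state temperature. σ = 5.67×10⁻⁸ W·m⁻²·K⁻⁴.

At steady state, absorbed solar power + internal power = radiated power.
Absorbed: α·S·A_cross = 0.78·21.4·2.650 = 44.23 W (cross-section A).
Total input = 44.23 + 33.6 = 77.83 W.
Radiated: εσ·A_surf·T⁴ with A_surf = A = 2.650 m².
T⁴ = 77.83/(0.40·5.67×10⁻⁸·2.650) = 1.295×10⁹ K⁴.

T ≈ 190 K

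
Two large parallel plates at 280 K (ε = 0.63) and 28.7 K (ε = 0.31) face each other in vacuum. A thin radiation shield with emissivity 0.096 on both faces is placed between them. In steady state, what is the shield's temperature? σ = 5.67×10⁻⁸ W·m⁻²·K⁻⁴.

T_s ≈ 239 K

In steady state the net flux on the hot side equals that on the cold side.
σ(T₁⁴−T_s⁴)/D₁ = σ(T_s⁴−T₂⁴)/D₂, with D₁ = 1/ε₁+1/ε_s−1 = 11.00, D₂ = 1/ε_s+1/ε₂−1 = 12.64.
Solve for T_s⁴: T_s⁴ = (D₂·T₁⁴ + D₁·T₂⁴)/(D₁+D₂) = 3.287×10⁹ K⁴.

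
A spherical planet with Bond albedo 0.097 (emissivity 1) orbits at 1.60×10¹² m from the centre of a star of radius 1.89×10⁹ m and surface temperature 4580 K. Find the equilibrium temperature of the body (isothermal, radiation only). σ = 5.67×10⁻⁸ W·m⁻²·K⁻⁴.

T ≈ 109 K

The star's surface emits σT_*⁴; at distance d the flux is S = σT_*⁴(R_*/d)².
S = 5.67×10⁻⁸·(4580)⁴·(1.89×10⁹/1.60×10¹²)² = 34.81 W/m².
For an isothermal sphere T⁴ = (1−a)S/(4σ) = 1.386×10⁸ K⁴.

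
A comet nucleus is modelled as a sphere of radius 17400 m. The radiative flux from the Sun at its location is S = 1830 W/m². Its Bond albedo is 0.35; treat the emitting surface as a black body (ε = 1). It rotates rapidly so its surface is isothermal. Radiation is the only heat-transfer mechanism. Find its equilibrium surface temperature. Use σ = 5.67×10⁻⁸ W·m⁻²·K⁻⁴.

T ≈ 269 K

At equilibrium, absorbed power = emitted power.
Absorbing cross-section = πr² = 9.511×10⁸ m²; emitting surface = 4πr² = 3.805×10⁹ m² (ratio 4).
(1−a)S·A_cross = εσ·A_surf·T⁴  ⇒  T⁴ = (1−a)S/(4σ).
T⁴ = 0.650·1830/(4·5.67×10⁻⁸) = 5.245×10⁹ K⁴.
T = (5.245×10⁹)^(1/4).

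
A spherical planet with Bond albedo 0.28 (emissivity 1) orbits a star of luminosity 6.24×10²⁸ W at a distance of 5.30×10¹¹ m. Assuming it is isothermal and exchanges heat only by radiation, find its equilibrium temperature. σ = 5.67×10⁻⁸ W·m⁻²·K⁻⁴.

First find the stellar flux at distance d: S = L/(4πd²) = 6.24×10²⁸/(4π·(5.30×10¹¹)²) = 17680 W/m².
For an isothermal sphere, absorbed (1−a)S·πr² = emitted σ·4πr²·T⁴, so T⁴ = (1−a)S/(4σ).
T⁴ = 0.720·17680/(4·5.67×10⁻⁸) = 5.612×10¹⁰ K⁴.

T ≈ 487 K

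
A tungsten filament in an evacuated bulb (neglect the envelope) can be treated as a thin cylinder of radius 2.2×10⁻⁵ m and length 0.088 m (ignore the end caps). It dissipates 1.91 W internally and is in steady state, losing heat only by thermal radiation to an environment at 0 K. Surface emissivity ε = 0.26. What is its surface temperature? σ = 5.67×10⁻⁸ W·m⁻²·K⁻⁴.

T ≈ 1810 K

Steady state: internal power = radiated power, P = εσA T⁴.
Radiating area A = 2πrL = 1.216×10⁻⁵ m².
T⁴ = P/(εσA) = 1.91/(0.26·5.67×10⁻⁸·1.216×10⁻⁵) = 1.065×10¹³ K⁴.
T = (1.065×10¹³)^(1/4).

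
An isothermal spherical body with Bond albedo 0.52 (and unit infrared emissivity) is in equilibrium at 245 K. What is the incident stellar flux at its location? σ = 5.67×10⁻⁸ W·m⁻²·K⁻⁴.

(1−a)S·πr² = σ·4πr²·T⁴ ⇒ S = 4σT⁴/(1−a).
S = 4·5.67×10⁻⁸·3.603×10⁹/0.480.

S ≈ 1700 W/m²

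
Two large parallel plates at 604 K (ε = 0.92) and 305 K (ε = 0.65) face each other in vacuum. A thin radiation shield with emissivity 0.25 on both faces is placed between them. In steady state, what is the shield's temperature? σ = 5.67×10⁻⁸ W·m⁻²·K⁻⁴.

T_s ≈ 522 K

In steady state the net flux on the hot side equals that on the cold side.
σ(T₁⁴−T_s⁴)/D₁ = σ(T_s⁴−T₂⁴)/D₂, with D₁ = 1/ε₁+1/ε_s−1 = 4.087, D₂ = 1/ε_s+1/ε₂−1 = 4.538.
Solve for T_s⁴: T_s⁴ = (D₂·T₁⁴ + D₁·T₂⁴)/(D₁+D₂) = 7.413×10¹⁰ K⁴.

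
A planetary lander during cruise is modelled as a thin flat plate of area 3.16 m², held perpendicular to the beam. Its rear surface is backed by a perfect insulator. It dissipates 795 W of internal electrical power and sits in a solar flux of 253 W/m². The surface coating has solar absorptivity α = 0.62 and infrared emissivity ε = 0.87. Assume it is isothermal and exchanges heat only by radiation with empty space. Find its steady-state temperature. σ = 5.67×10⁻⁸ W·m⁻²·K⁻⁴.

T ≈ 302 K

At steady state, absorbed solar power + internal power = radiated power.
Absorbed: α·S·A_cross = 0.62·253·3.160 = 495.7 W (cross-section A).
Total input = 495.7 + 795 = 1291 W.
Radiated: εσ·A_surf·T⁴ with A_surf = A = 3.160 m².
T⁴ = 1291/(0.87·5.67×10⁻⁸·3.160) = 8.280×10⁹ K⁴.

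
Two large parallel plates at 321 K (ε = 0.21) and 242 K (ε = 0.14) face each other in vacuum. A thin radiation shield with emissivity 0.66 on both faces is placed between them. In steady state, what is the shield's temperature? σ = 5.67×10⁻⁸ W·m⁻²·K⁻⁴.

T_s ≈ 296 K

In steady state the net flux on the hot side equals that on the cold side.
σ(T₁⁴−T_s⁴)/D₁ = σ(T_s⁴−T₂⁴)/D₂, with D₁ = 1/ε₁+1/ε_s−1 = 5.277, D₂ = 1/ε_s+1/ε₂−1 = 7.658.
Solve for T_s⁴: T_s⁴ = (D₂·T₁⁴ + D₁·T₂⁴)/(D₁+D₂) = 7.685×10⁹ K⁴.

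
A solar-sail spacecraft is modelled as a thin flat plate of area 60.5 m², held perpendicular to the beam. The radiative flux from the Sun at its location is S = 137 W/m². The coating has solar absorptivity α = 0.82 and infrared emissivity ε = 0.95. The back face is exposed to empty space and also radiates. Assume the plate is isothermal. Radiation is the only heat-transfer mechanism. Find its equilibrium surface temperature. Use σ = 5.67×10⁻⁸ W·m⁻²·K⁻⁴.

T ≈ 180 K

At equilibrium, absorbed power = emitted power.
Absorbing cross-section = A = 60.50 m²; emitting surface = 2A = 121.0 m² (ratio 2).
αS·A_cross = εσ·A_surf·T⁴  ⇒  T⁴ = αS/(ε·2σ).
T⁴ = 0.820·137/(0.95·2·5.67×10⁻⁸) = 1.043×10⁹ K⁴.
T = (1.043×10⁹)^(1/4).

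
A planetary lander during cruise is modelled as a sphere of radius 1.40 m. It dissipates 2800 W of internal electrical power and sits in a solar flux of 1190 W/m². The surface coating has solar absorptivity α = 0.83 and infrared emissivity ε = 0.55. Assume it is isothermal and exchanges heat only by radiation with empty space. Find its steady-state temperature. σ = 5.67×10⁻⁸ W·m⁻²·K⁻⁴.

At steady state, absorbed solar power + internal power = radiated power.
Absorbed: α·S·A_cross = 0.83·1190·6.158 = 6082 W (cross-section πr²).
Total input = 6082 + 2800 = 8882 W.
Radiated: εσ·A_surf·T⁴ with A_surf = 4πr² = 24.63 m².
T⁴ = 8882/(0.55·5.67×10⁻⁸·24.63) = 1.156×10¹⁰ K⁴.

T ≈ 328 K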